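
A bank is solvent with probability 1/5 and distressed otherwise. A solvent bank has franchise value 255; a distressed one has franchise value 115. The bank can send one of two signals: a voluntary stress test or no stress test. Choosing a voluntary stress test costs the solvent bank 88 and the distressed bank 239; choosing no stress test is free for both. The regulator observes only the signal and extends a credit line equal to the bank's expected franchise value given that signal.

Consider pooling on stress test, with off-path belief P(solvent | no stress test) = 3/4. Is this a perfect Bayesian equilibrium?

No

On the equilibrium path (stress test) the regulator holds the prior 1/5 and pays 1/5·255 + 4/5·115 = 143. Off-path (no stress test) belief 3/4 gives 3/4·255 + 1/4·115 = 220.
Solvent: stress test gives 143 − 88 = 55; no stress test gives 220 − 0 = 220. Deviates. ✗
Distressed: stress test gives 143 − 239 = -96; no stress test gives 220 − 0 = 220. Deviates. ✗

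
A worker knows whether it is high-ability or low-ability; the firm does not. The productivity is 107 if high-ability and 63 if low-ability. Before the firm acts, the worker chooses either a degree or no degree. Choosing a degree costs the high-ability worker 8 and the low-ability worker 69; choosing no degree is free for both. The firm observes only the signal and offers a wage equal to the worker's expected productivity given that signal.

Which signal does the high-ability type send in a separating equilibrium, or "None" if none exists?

degree

Try high-ability → degree, low-ability → no degree:
  If types separate, degree earns payment 107 and no degree earns 63.
  High-ability: degree gives 107 − 8 = 99; no degree gives 63 − 0 = 63. No deviation. ✓
  Low-ability: no degree gives 63 − 0 = 63; degree gives 107 − 69 = 38. No deviation. ✓
Both hold — the high-ability type sends degree.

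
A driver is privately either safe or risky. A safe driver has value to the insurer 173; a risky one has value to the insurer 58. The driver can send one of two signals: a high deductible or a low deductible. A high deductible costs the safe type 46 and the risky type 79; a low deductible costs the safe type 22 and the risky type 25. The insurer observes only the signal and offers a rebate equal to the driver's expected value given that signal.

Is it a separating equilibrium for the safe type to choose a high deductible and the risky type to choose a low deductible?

No

If types separate, high deductible earns payment 173 and low deductible earns 58.
Safe: high deductible gives 173 − 46 = 127; low deductible gives 58 − 22 = 36. No deviation. ✓
Risky: low deductible gives 58 − 25 = 33; high deductible gives 173 − 79 = 94. Would deviate. ✗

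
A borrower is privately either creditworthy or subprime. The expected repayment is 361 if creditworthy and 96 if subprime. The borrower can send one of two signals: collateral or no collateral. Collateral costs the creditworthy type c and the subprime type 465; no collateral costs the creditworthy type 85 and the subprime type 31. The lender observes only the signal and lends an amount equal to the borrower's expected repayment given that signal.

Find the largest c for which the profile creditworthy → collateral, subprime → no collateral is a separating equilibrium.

Under separation: collateral → creditworthy (pays 361); no collateral → subprime (pays 96).
Subprime: 96 − 31 = 65 ≥ 361 − 465 = -104. Holds regardless of c. ✓
Creditworthy: 361 − c ≥ 96 − 85, so c ≤ 361 − 11 = 350.

350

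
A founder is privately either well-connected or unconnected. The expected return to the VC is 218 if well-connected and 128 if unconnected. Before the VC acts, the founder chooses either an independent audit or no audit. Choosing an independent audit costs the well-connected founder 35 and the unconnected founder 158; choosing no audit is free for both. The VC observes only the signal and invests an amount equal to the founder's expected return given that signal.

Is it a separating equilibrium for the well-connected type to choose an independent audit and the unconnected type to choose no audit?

Yes

If types separate, audit earns payment 218 and no audit earns 128.
Well-connected: audit gives 218 − 35 = 183; no audit gives 128 − 0 = 128. No deviation. ✓
Unconnected: no audit gives 128 − 0 = 128; audit gives 218 − 158 = 60. No deviation. ✓
Neither type gains from mimicking the other.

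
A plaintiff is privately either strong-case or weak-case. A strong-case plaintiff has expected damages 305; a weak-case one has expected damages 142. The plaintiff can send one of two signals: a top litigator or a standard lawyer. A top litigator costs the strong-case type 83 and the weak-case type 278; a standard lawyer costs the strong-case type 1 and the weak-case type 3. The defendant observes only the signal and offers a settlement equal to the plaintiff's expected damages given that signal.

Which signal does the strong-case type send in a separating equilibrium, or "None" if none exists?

top litigator

Try strong-case → top litigator, weak-case → standard lawyer:
  Under separation the defendant infers type exactly: top litigator → strong-case (pays 305), standard lawyer → weak-case (pays 142).
  Strong-case: top litigator gives 305 − 83 = 222; standard lawyer gives 142 − 1 = 141. No deviation. ✓
  Weak-case: standard lawyer gives 142 − 3 = 139; top litigator gives 305 − 278 = 27. No deviation. ✓
Both hold — the strong-case type sends top litigator.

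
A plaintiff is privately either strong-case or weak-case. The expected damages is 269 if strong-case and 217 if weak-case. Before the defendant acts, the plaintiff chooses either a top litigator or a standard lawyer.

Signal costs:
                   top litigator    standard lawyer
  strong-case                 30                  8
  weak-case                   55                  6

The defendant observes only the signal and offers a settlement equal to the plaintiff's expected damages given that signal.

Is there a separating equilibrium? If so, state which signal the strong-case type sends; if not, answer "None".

Try strong-case → top litigator, weak-case → standard lawyer:
  Under separation the defendant infers type exactly: top litigator → strong-case (pays 269), standard lawyer → weak-case (pays 217).
  Strong-case: top litigator gives 269 − 30 = 239; standard lawyer gives 217 − 8 = 209. No deviation. ✓
  Weak-case: standard lawyer gives 217 − 6 = 211; top litigator gives 269 − 55 = 214. Would deviate. ✗
Try strong-case → standard lawyer, weak-case → top litigator:
  Under separation the defendant infers type exactly: standard lawyer → strong-case (pays 269), top litigator → weak-case (pays 217).
  Strong-case: standard lawyer gives 269 − 8 = 261; top litigator gives 217 − 30 = 187. No deviation. ✓
  Weak-case: top litigator gives 217 − 55 = 162; standard lawyer gives 269 − 6 = 263. Would deviate. ✗
Neither assignment is incentive-compatible.

None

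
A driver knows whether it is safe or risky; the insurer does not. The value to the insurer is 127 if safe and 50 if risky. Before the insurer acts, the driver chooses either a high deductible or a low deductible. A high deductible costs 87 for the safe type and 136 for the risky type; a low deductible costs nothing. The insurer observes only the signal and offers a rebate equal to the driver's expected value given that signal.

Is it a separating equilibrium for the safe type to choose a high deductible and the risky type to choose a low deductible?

No

Under separation the insurer infers type exactly: high deductible → safe (pays 127), low deductible → risky (pays 50).
Safe: high deductible gives 127 − 87 = 40; low deductible gives 50 − 0 = 50. Would deviate. ✗
Risky: low deductible gives 50 − 0 = 50; high deductible gives 127 − 136 = -9. No deviation. ✓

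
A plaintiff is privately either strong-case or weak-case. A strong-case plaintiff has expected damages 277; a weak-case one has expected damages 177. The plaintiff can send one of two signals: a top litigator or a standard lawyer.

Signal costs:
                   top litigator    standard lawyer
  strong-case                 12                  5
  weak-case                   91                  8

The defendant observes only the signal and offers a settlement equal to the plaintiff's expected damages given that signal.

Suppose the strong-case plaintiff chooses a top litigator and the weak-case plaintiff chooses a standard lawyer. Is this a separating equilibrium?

No

Under separation the defendant infers type exactly: top litigator → strong-case (pays 277), standard lawyer → weak-case (pays 177).
Strong-case: top litigator gives 277 − 12 = 265; standard lawyer gives 177 − 5 = 172. No deviation. ✓
Weak-case: standard lawyer gives 177 − 8 = 169; top litigator gives 277 − 91 = 186. Would deviate. ✗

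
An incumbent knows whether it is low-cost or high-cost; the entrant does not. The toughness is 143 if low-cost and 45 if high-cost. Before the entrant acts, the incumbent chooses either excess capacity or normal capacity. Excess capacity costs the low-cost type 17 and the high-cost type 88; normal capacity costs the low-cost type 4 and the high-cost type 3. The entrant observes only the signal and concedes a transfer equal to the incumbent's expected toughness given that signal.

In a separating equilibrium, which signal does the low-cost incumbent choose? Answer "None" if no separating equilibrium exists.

None

Try low-cost → excess capacity, high-cost → normal capacity:
  If types separate, excess capacity earns payment 143 and normal capacity earns 45.
  Low-cost: excess capacity gives 143 − 17 = 126; normal capacity gives 45 − 4 = 41. No deviation. ✓
  High-cost: normal capacity gives 45 − 3 = 42; excess capacity gives 143 − 88 = 55. Would deviate. ✗
Try low-cost → normal capacity, high-cost → excess capacity:
  If types separate, normal capacity earns payment 143 and excess capacity earns 45.
  Low-cost: normal capacity gives 143 − 4 = 139; excess capacity gives 45 − 17 = 28. No deviation. ✓
  High-cost: excess capacity gives 45 − 88 = -43; normal capacity gives 143 − 3 = 140. Would deviate. ✗
Neither assignment is incentive-compatible.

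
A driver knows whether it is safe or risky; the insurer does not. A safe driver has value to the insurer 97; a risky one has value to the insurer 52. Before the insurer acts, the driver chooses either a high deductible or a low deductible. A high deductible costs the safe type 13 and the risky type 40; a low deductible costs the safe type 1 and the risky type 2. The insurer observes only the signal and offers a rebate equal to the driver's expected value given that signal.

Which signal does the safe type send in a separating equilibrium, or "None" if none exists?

Try safe → high deductible, risky → low deductible:
  If types separate, high deductible earns payment 97 and low deductible earns 52.
  Safe: high deductible gives 97 − 13 = 84; low deductible gives 52 − 1 = 51. No deviation. ✓
  Risky: low deductible gives 52 − 2 = 50; high deductible gives 97 − 40 = 57. Would deviate. ✗
Try safe → low deductible, risky → high deductible:
  If types separate, low deductible earns payment 97 and high deductible earns 52.
  Safe: low deductible gives 97 − 1 = 96; high deductible gives 52 − 13 = 39. No deviation. ✓
  Risky: high deductible gives 52 − 40 = 12; low deductible gives 97 − 2 = 95. Would deviate. ✗
Neither assignment is incentive-compatible.

None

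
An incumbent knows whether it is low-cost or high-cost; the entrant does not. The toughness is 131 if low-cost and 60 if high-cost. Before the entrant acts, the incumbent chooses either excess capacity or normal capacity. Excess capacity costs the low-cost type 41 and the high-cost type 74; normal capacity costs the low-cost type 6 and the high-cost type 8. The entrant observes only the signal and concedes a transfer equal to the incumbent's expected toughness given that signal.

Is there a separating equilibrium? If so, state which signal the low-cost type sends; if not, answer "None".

Try low-cost → excess capacity, high-cost → normal capacity:
  Under separation the entrant infers type exactly: excess capacity → low-cost (pays 131), normal capacity → high-cost (pays 60).
  Low-cost: excess capacity gives 131 − 41 = 90; normal capacity gives 60 − 6 = 54. No deviation. ✓
  High-cost: normal capacity gives 60 − 8 = 52; excess capacity gives 131 − 74 = 57. Would deviate. ✗
Try low-cost → normal capacity, high-cost → excess capacity:
  Under separation the entrant infers type exactly: normal capacity → low-cost (pays 131), excess capacity → high-cost (pays 60).
  Low-cost: normal capacity gives 131 − 6 = 125; excess capacity gives 60 − 41 = 19. No deviation. ✓
  High-cost: excess capacity gives 60 − 74 = -14; normal capacity gives 131 − 8 = 123. Would deviate. ✗
Neither assignment is incentive-compatible.

None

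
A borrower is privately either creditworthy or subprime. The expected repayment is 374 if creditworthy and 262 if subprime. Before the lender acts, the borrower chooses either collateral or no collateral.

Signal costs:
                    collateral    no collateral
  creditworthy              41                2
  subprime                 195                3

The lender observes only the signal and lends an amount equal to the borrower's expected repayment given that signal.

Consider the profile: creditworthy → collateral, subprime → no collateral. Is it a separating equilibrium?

Yes

If types separate, collateral earns payment 374 and no collateral earns 262.
Creditworthy: collateral gives 374 − 41 = 333; no collateral gives 262 − 2 = 260. No deviation. ✓
Subprime: no collateral gives 262 − 3 = 259; collateral gives 374 − 195 = 179. No deviation. ✓
Neither type gains from mimicking the other.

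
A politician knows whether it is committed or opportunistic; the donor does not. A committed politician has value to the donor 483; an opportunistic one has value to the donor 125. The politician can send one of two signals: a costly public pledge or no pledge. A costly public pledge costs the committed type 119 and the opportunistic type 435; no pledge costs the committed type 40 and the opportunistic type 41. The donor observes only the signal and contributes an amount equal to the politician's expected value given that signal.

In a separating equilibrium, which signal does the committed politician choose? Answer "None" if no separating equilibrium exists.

Try committed → pledge, opportunistic → no pledge:
  If types separate, pledge earns payment 483 and no pledge earns 125.
  Committed: pledge gives 483 − 119 = 364; no pledge gives 125 − 40 = 85. No deviation. ✓
  Opportunistic: no pledge gives 125 − 41 = 84; pledge gives 483 − 435 = 48. No deviation. ✓
Both hold — the committed type sends pledge.

pledge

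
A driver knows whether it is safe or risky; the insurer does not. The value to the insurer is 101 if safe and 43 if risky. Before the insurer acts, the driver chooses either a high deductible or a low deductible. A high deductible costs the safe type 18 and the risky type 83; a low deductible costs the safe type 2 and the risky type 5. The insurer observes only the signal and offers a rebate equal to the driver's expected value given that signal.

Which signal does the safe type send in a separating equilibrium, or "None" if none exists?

high deductible

Try safe → high deductible, risky → low deductible:
  Under separation the insurer infers type exactly: high deductible → safe (pays 101), low deductible → risky (pays 43).
  Safe: high deductible gives 101 − 18 = 83; low deductible gives 43 − 2 = 41. No deviation. ✓
  Risky: low deductible gives 43 − 5 = 38; high deductible gives 101 − 83 = 18. No deviation. ✓
Both hold — the safe type sends high deductible.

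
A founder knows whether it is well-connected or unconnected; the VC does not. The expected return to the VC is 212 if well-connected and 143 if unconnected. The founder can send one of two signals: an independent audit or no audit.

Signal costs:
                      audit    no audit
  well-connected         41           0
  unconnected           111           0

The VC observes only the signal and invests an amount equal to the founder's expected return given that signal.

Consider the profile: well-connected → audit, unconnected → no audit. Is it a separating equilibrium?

If types separate, audit earns payment 212 and no audit earns 143.
Well-connected: audit gives 212 − 41 = 171; no audit gives 143 − 0 = 143. No deviation. ✓
Unconnected: no audit gives 143 − 0 = 143; audit gives 212 − 111 = 101. No deviation. ✓
Neither type gains from mimicking the other.

Yes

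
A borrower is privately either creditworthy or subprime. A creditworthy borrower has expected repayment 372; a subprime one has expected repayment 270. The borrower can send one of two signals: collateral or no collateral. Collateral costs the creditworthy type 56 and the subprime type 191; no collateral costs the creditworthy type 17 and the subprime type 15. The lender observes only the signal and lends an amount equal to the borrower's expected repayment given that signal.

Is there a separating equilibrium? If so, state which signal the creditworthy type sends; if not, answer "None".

collateral

Try creditworthy → collateral, subprime → no collateral:
  If types separate, collateral earns payment 372 and no collateral earns 270.
  Creditworthy: collateral gives 372 − 56 = 316; no collateral gives 270 − 17 = 253. No deviation. ✓
  Subprime: no collateral gives 270 − 15 = 255; collateral gives 372 − 191 = 181. No deviation. ✓
Both hold — the creditworthy type sends collateral.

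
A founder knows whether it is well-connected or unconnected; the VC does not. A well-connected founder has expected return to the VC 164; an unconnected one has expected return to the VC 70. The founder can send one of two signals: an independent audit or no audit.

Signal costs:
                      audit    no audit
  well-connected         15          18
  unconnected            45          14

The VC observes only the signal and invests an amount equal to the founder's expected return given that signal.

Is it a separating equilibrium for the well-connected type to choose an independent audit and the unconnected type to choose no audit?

No

If types separate, audit earns payment 164 and no audit earns 70.
Well-connected: audit gives 164 − 15 = 149; no audit gives 70 − 18 = 52. No deviation. ✓
Unconnected: no audit gives 70 − 14 = 56; audit gives 164 − 45 = 119. Would deviate. ✗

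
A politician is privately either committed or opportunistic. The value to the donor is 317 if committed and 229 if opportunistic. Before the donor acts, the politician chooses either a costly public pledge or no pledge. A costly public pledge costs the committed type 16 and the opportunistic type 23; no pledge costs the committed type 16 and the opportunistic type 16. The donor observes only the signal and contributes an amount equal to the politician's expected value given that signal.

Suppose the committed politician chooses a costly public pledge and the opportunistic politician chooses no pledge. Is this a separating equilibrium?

No

Under separation the donor infers type exactly: pledge → committed (pays 317), no pledge → opportunistic (pays 229).
Committed: pledge gives 317 − 16 = 301; no pledge gives 229 − 16 = 213. No deviation. ✓
Opportunistic: no pledge gives 229 − 16 = 213; pledge gives 317 − 23 = 294. Would deviate. ✗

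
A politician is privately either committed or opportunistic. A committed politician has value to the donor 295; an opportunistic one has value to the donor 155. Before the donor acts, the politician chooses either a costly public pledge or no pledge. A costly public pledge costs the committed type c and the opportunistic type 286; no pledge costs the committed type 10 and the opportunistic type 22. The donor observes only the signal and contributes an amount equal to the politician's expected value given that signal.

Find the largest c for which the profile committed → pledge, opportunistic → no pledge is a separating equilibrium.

150

Under separation: pledge → committed (pays 295); no pledge → opportunistic (pays 155).
Opportunistic: 155 − 22 = 133 ≥ 295 − 286 = 9. Holds regardless of c. ✓
Committed: 295 − c ≥ 155 − 10, so c ≤ 295 − 145 = 150.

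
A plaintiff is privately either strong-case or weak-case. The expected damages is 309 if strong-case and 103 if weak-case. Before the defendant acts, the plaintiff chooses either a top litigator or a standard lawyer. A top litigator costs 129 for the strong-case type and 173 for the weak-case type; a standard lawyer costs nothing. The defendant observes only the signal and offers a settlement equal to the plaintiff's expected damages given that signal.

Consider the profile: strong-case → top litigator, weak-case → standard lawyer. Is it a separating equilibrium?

No

Under separation the defendant infers type exactly: top litigator → strong-case (pays 309), standard lawyer → weak-case (pays 103).
Strong-case: top litigator gives 309 − 129 = 180; standard lawyer gives 103 − 0 = 103. No deviation. ✓
Weak-case: standard lawyer gives 103 − 0 = 103; top litigator gives 309 − 173 = 136. Would deviate. ✗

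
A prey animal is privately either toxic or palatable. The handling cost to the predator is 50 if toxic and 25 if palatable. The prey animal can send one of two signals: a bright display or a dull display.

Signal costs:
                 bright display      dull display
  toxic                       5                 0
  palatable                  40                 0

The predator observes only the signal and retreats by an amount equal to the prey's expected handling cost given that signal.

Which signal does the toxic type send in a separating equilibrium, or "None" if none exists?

bright display

Try toxic → bright display, palatable → dull display:
  If types separate, bright display earns payment 50 and dull display earns 25.
  Toxic: bright display gives 50 − 5 = 45; dull display gives 25 − 0 = 25. No deviation. ✓
  Palatable: dull display gives 25 − 0 = 25; bright display gives 50 − 40 = 10. No deviation. ✓
Both hold — the toxic type sends bright display.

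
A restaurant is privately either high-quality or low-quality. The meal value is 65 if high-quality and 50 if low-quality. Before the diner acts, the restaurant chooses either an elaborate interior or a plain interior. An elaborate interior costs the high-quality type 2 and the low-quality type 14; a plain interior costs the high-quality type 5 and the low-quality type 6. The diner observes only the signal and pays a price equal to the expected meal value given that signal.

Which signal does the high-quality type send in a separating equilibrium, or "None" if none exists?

None

Try high-quality → elaborate interior, low-quality → plain interior:
  Under separation the diner infers type exactly: elaborate interior → high-quality (pays 65), plain interior → low-quality (pays 50).
  High-quality: elaborate interior gives 65 − 2 = 63; plain interior gives 50 − 5 = 45. No deviation. ✓
  Low-quality: plain interior gives 50 − 6 = 44; elaborate interior gives 65 − 14 = 51. Would deviate. ✗
Try high-quality → plain interior, low-quality → elaborate interior:
  Under separation the diner infers type exactly: plain interior → high-quality (pays 65), elaborate interior → low-quality (pays 50).
  High-quality: plain interior gives 65 − 5 = 60; elaborate interior gives 50 − 2 = 48. No deviation. ✓
  Low-quality: elaborate interior gives 50 − 14 = 36; plain interior gives 65 − 6 = 59. Would deviate. ✗
Neither assignment is incentive-compatible.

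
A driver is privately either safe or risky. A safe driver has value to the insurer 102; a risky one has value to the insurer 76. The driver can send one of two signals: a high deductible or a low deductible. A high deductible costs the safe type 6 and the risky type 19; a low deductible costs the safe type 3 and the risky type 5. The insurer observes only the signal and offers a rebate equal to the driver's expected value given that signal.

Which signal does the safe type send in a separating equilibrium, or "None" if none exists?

None

Try safe → high deductible, risky → low deductible:
  If types separate, high deductible earns payment 102 and low deductible earns 76.
  Safe: high deductible gives 102 − 6 = 96; low deductible gives 76 − 3 = 73. No deviation. ✓
  Risky: low deductible gives 76 − 5 = 71; high deductible gives 102 − 19 = 83. Would deviate. ✗
Try safe → low deductible, risky → high deductible:
  If types separate, low deductible earns payment 102 and high deductible earns 76.
  Safe: low deductible gives 102 − 3 = 99; high deductible gives 76 − 6 = 70. No deviation. ✓
  Risky: high deductible gives 76 − 19 = 57; low deductible gives 102 − 5 = 97. Would deviate. ✗
Neither assignment is incentive-compatible.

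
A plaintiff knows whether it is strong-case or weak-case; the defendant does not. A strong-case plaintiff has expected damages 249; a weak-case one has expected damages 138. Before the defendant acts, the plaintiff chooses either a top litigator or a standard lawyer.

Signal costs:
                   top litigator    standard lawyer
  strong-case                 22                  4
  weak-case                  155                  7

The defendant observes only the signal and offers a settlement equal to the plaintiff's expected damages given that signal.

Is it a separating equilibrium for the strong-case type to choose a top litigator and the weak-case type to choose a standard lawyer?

If types separate, top litigator earns payment 249 and standard lawyer earns 138.
Strong-case: top litigator gives 249 − 22 = 227; standard lawyer gives 138 − 4 = 134. No deviation. ✓
Weak-case: standard lawyer gives 138 − 7 = 131; top litigator gives 249 − 155 = 94. No deviation. ✓
Neither type gains from mimicking the other.

Yes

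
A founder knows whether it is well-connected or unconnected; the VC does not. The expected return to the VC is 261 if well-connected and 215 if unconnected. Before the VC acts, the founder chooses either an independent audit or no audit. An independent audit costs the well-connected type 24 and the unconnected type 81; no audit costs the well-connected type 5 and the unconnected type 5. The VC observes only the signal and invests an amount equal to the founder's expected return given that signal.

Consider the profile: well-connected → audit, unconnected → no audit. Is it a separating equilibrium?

Yes

If types separate, audit earns payment 261 and no audit earns 215.
Well-connected: audit gives 261 − 24 = 237; no audit gives 215 − 5 = 210. No deviation. ✓
Unconnected: no audit gives 215 − 5 = 210; audit gives 261 − 81 = 180. No deviation. ✓
Both incentive constraints hold.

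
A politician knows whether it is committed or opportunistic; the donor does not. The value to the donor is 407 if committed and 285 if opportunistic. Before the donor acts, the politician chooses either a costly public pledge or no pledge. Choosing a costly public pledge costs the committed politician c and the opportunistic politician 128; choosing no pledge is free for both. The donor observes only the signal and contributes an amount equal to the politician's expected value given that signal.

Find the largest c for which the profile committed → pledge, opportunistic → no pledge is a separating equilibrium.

122

Under separation: pledge → committed (pays 407); no pledge → opportunistic (pays 285).
Opportunistic: 285 − 0 = 285 ≥ 407 − 128 = 279. Holds regardless of c. ✓
Committed: 407 − c ≥ 285 − 0, so c ≤ 407 − 285 = 122.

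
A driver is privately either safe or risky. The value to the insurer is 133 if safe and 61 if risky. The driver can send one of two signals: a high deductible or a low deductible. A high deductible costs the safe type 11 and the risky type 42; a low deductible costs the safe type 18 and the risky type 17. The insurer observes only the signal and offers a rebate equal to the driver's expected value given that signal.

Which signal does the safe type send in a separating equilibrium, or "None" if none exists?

None

Try safe → high deductible, risky → low deductible:
  If types separate, high deductible earns payment 133 and low deductible earns 61.
  Safe: high deductible gives 133 − 11 = 122; low deductible gives 61 − 18 = 43. No deviation. ✓
  Risky: low deductible gives 61 − 17 = 44; high deductible gives 133 − 42 = 91. Would deviate. ✗
Try safe → low deductible, risky → high deductible:
  If types separate, low deductible earns payment 133 and high deductible earns 61.
  Safe: low deductible gives 133 − 18 = 115; high deductible gives 61 − 11 = 50. No deviation. ✓
  Risky: high deductible gives 61 − 42 = 19; low deductible gives 133 − 17 = 116. Would deviate. ✗
Neither assignment is incentive-compatible.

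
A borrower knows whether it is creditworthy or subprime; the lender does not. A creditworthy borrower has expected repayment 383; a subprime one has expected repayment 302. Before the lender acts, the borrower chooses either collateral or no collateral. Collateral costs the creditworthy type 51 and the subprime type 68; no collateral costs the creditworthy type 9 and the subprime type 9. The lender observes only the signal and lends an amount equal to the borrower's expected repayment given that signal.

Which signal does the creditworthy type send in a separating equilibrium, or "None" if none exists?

Try creditworthy → collateral, subprime → no collateral:
  Under separation the lender infers type exactly: collateral → creditworthy (pays 383), no collateral → subprime (pays 302).
  Creditworthy: collateral gives 383 − 51 = 332; no collateral gives 302 − 9 = 293. No deviation. ✓
  Subprime: no collateral gives 302 − 9 = 293; collateral gives 383 − 68 = 315. Would deviate. ✗
Try creditworthy → no collateral, subprime → collateral:
  Under separation the lender infers type exactly: no collateral → creditworthy (pays 383), collateral → subprime (pays 302).
  Creditworthy: no collateral gives 383 − 9 = 374; collateral gives 302 − 51 = 251. No deviation. ✓
  Subprime: collateral gives 302 − 68 = 234; no collateral gives 383 − 9 = 374. Would deviate. ✗
Neither assignment is incentive-compatible.

None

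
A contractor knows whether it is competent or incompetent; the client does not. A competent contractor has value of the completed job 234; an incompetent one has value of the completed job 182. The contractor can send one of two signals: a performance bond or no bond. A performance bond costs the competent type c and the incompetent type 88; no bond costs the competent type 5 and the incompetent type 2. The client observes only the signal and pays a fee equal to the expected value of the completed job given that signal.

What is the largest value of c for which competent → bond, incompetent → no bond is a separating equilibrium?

Under separation: bond → competent (pays 234); no bond → incompetent (pays 182).
Incompetent: 182 − 2 = 180 ≥ 234 − 88 = 146. Holds regardless of c. ✓
Competent: 234 − c ≥ 182 − 5, so c ≤ 234 − 177 = 57.

57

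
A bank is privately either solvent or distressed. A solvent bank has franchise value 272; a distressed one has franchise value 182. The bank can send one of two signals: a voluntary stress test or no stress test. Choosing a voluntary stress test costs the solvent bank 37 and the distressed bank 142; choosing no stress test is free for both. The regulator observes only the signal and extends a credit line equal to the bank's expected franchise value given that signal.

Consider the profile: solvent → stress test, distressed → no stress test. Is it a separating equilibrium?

Yes

If types separate, stress test earns payment 272 and no stress test earns 182.
Solvent: stress test gives 272 − 37 = 235; no stress test gives 182 − 0 = 182. No deviation. ✓
Distressed: no stress test gives 182 − 0 = 182; stress test gives 272 − 142 = 130. No deviation. ✓
Both incentive constraints hold.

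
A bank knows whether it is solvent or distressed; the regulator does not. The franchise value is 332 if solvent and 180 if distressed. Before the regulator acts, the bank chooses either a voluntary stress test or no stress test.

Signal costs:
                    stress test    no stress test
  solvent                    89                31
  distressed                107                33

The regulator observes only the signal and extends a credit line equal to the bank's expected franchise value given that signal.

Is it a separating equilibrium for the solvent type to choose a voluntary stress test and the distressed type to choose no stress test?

Under separation the regulator infers type exactly: stress test → solvent (pays 332), no stress test → distressed (pays 180).
Solvent: stress test gives 332 − 89 = 243; no stress test gives 180 − 31 = 149. No deviation. ✓
Distressed: no stress test gives 180 − 33 = 147; stress test gives 332 − 107 = 225. Would deviate. ✗

No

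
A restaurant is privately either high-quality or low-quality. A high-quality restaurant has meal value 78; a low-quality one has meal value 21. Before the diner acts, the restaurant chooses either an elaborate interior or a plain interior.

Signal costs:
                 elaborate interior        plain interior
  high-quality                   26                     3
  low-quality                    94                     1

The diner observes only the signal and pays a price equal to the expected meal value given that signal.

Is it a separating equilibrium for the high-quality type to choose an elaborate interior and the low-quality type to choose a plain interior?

If types separate, elaborate interior earns payment 78 and plain interior earns 21.
High-quality: elaborate interior gives 78 − 26 = 52; plain interior gives 21 − 3 = 18. No deviation. ✓
Low-quality: plain interior gives 21 − 1 = 20; elaborate interior gives 78 − 94 = -16. No deviation. ✓
Both incentive constraints hold.

Yes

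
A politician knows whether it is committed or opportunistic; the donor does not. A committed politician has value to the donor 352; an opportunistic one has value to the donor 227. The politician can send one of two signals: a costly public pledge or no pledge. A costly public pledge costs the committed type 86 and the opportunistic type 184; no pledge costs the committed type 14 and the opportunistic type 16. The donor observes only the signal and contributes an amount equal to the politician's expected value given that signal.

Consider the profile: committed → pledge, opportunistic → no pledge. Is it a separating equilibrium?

Yes

Under separation the donor infers type exactly: pledge → committed (pays 352), no pledge → opportunistic (pays 227).
Committed: pledge gives 352 − 86 = 266; no pledge gives 227 − 14 = 213. No deviation. ✓
Opportunistic: no pledge gives 227 − 16 = 211; pledge gives 352 − 184 = 168. No deviation. ✓
Both incentive constraints hold.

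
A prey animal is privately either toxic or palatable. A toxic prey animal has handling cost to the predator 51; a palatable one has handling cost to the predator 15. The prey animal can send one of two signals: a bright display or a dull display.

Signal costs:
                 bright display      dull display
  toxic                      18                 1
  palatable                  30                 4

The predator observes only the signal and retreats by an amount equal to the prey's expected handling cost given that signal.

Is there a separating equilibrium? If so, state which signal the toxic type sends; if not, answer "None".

None

Try toxic → bright display, palatable → dull display:
  If types separate, bright display earns payment 51 and dull display earns 15.
  Toxic: bright display gives 51 − 18 = 33; dull display gives 15 − 1 = 14. No deviation. ✓
  Palatable: dull display gives 15 − 4 = 11; bright display gives 51 − 30 = 21. Would deviate. ✗
Try toxic → dull display, palatable → bright display:
  If types separate, dull display earns payment 51 and bright display earns 15.
  Toxic: dull display gives 51 − 1 = 50; bright display gives 15 − 18 = -3. No deviation. ✓
  Palatable: bright display gives 15 − 30 = -15; dull display gives 51 − 4 = 47. Would deviate. ✗
Neither assignment is incentive-compatible.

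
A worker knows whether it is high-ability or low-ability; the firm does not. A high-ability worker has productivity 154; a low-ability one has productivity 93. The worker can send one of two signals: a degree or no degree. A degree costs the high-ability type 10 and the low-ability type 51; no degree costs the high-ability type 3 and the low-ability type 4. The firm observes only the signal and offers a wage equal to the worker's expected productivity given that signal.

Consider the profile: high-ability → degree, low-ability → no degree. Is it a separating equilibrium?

Under separation the firm infers type exactly: degree → high-ability (pays 154), no degree → low-ability (pays 93).
High-ability: degree gives 154 − 10 = 144; no degree gives 93 − 3 = 90. No deviation. ✓
Low-ability: no degree gives 93 − 4 = 89; degree gives 154 − 51 = 103. Would deviate. ✗

No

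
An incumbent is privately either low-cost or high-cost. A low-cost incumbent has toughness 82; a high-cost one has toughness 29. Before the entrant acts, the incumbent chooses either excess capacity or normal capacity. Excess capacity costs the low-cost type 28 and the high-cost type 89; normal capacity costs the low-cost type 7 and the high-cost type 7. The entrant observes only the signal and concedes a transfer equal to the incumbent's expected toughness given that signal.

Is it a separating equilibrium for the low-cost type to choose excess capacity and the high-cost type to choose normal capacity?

Under separation the entrant infers type exactly: excess capacity → low-cost (pays 82), normal capacity → high-cost (pays 29).
Low-cost: excess capacity gives 82 − 28 = 54; normal capacity gives 29 − 7 = 22. No deviation. ✓
High-cost: normal capacity gives 29 − 7 = 22; excess capacity gives 82 − 89 = -7. No deviation. ✓
Both incentive constraints hold.

Yes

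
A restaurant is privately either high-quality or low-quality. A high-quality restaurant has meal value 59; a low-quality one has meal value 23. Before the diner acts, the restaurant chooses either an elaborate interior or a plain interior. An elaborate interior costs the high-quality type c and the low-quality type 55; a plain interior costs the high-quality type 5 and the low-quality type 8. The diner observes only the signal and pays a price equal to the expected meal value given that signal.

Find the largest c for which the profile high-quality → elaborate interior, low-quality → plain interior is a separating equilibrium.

Under separation: elaborate interior → high-quality (pays 59); plain interior → low-quality (pays 23).
Low-quality: 23 − 8 = 15 ≥ 59 − 55 = 4. Holds regardless of c. ✓
High-quality: 59 − c ≥ 23 − 5, so c ≤ 59 − 18 = 41.

41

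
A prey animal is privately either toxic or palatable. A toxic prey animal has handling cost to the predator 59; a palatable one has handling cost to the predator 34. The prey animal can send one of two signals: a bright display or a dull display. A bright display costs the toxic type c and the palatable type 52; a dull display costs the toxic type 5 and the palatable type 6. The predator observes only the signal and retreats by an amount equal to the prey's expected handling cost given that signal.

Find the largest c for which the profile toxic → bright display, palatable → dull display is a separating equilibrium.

30

Under separation: bright display → toxic (pays 59); dull display → palatable (pays 34).
Palatable: 34 − 6 = 28 ≥ 59 − 52 = 7. Holds regardless of c. ✓
Toxic: 59 − c ≥ 34 − 5, so c ≤ 59 − 29 = 30.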